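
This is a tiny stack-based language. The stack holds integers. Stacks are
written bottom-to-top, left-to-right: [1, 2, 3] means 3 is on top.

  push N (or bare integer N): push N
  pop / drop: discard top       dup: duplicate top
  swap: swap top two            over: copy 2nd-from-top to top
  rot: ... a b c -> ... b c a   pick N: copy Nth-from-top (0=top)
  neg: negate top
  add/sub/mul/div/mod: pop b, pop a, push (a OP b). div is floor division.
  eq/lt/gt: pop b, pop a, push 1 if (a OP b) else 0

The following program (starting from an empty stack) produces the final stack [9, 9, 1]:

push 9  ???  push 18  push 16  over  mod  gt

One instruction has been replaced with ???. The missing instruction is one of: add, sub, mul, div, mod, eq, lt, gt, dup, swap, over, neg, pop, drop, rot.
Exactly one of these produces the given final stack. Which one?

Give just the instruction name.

Stack before ???: [9]
Stack after ???:  [9, 9]
The instruction that transforms [9] -> [9, 9] is: dup

Answer: dup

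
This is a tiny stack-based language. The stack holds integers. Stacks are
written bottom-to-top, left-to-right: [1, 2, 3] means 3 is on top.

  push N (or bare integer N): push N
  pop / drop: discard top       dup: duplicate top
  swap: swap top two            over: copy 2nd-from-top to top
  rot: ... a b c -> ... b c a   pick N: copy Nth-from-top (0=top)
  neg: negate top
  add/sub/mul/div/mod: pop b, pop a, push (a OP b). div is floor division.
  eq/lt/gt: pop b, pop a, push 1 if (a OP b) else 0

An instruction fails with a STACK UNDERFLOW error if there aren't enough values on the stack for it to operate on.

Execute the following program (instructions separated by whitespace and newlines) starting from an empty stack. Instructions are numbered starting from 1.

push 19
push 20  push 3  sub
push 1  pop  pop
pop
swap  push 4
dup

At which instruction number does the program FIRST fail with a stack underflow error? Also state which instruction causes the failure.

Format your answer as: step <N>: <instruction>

Answer: step 9: swap

Derivation:
Step 1 ('push 19'): stack = [19], depth = 1
Step 2 ('push 20'): stack = [19, 20], depth = 2
Step 3 ('push 3'): stack = [19, 20, 3], depth = 3
Step 4 ('sub'): stack = [19, 17], depth = 2
Step 5 ('push 1'): stack = [19, 17, 1], depth = 3
Step 6 ('pop'): stack = [19, 17], depth = 2
Step 7 ('pop'): stack = [19], depth = 1
Step 8 ('pop'): stack = [], depth = 0
Step 9 ('swap'): needs 2 value(s) but depth is 0 — STACK UNDERFLOW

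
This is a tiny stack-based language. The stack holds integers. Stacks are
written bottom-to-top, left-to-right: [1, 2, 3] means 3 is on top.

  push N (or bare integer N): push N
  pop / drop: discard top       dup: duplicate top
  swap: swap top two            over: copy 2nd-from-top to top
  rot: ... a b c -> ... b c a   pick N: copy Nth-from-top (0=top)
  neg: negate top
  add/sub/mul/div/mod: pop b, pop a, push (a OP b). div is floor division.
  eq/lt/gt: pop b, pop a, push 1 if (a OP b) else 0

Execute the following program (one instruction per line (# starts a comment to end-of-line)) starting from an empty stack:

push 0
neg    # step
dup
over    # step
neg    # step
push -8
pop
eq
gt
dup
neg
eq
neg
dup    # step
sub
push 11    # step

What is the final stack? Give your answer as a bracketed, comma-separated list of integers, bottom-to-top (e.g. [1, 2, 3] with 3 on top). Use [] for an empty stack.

After 'push 0': [0]
After 'neg': [0]
After 'dup': [0, 0]
After 'over': [0, 0, 0]
After 'neg': [0, 0, 0]
After 'push -8': [0, 0, 0, -8]
After 'pop': [0, 0, 0]
After 'eq': [0, 1]
After 'gt': [0]
After 'dup': [0, 0]
After 'neg': [0, 0]
After 'eq': [1]
After 'neg': [-1]
After 'dup': [-1, -1]
After 'sub': [0]
After 'push 11': [0, 11]

Answer: [0, 11]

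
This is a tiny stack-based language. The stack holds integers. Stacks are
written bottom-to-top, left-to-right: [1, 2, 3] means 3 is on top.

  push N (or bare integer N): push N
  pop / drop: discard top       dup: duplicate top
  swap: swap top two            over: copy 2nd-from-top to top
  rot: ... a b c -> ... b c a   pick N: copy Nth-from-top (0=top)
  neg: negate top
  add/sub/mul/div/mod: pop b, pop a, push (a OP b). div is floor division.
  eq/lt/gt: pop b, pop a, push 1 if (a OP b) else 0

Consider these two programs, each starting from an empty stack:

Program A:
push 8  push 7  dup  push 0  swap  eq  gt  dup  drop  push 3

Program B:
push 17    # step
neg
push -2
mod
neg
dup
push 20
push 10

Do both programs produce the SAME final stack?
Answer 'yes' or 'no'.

Program A trace:
  After 'push 8': [8]
  After 'push 7': [8, 7]
  After 'dup': [8, 7, 7]
  After 'push 0': [8, 7, 7, 0]
  After 'swap': [8, 7, 0, 7]
  After 'eq': [8, 7, 0]
  After 'gt': [8, 1]
  After 'dup': [8, 1, 1]
  After 'drop': [8, 1]
  After 'push 3': [8, 1, 3]
Program A final stack: [8, 1, 3]

Program B trace:
  After 'push 17': [17]
  After 'neg': [-17]
  After 'push -2': [-17, -2]
  After 'mod': [-1]
  After 'neg': [1]
  After 'dup': [1, 1]
  After 'push 20': [1, 1, 20]
  After 'push 10': [1, 1, 20, 10]
Program B final stack: [1, 1, 20, 10]
Same: no

Answer: no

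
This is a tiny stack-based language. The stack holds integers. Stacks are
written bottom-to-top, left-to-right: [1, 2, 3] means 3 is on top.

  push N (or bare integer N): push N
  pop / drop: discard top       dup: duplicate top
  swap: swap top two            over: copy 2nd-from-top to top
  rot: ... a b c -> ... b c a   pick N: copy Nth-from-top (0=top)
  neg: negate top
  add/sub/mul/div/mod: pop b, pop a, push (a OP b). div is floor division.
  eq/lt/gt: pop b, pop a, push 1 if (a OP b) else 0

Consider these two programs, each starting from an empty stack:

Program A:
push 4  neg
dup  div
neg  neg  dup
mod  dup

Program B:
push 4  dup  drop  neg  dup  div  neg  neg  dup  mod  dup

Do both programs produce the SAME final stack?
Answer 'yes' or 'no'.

Program A trace:
  After 'push 4': [4]
  After 'neg': [-4]
  After 'dup': [-4, -4]
  After 'div': [1]
  After 'neg': [-1]
  After 'neg': [1]
  After 'dup': [1, 1]
  After 'mod': [0]
  After 'dup': [0, 0]
Program A final stack: [0, 0]

Program B trace:
  After 'push 4': [4]
  After 'dup': [4, 4]
  After 'drop': [4]
  After 'neg': [-4]
  After 'dup': [-4, -4]
  After 'div': [1]
  After 'neg': [-1]
  After 'neg': [1]
  After 'dup': [1, 1]
  After 'mod': [0]
  After 'dup': [0, 0]
Program B final stack: [0, 0]
Same: yes

Answer: yes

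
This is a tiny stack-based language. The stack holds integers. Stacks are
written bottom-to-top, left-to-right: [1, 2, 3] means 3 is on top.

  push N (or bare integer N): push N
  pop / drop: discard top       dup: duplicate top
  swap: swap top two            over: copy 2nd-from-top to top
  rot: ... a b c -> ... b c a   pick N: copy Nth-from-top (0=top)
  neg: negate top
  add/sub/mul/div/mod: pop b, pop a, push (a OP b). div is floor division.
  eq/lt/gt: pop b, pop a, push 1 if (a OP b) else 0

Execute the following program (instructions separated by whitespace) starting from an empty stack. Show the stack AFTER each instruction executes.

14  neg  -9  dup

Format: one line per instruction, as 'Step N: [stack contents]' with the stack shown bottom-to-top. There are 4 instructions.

Step 1: [14]
Step 2: [-14]
Step 3: [-14, -9]
Step 4: [-14, -9, -9]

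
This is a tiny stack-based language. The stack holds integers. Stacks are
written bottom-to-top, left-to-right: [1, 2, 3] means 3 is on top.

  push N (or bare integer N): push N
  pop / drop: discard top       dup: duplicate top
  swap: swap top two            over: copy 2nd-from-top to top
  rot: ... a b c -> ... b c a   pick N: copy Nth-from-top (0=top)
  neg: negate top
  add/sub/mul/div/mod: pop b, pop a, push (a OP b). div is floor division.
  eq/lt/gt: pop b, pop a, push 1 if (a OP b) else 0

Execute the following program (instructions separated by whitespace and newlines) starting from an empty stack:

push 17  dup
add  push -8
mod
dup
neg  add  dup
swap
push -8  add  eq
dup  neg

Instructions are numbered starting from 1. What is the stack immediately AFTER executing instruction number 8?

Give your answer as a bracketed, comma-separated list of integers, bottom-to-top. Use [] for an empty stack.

Step 1 ('push 17'): [17]
Step 2 ('dup'): [17, 17]
Step 3 ('add'): [34]
Step 4 ('push -8'): [34, -8]
Step 5 ('mod'): [-6]
Step 6 ('dup'): [-6, -6]
Step 7 ('neg'): [-6, 6]
Step 8 ('add'): [0]

Answer: [0]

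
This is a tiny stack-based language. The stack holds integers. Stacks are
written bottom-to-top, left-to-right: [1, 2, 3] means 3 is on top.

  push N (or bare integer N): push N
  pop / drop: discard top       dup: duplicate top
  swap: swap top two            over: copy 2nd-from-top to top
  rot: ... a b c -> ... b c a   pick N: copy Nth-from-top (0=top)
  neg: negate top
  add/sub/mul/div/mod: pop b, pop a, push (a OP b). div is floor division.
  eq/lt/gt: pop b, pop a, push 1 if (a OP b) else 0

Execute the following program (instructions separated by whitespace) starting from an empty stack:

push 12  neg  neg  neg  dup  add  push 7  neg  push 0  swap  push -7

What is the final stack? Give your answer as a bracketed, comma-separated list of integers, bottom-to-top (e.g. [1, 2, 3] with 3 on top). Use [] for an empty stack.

After 'push 12': [12]
After 'neg': [-12]
After 'neg': [12]
After 'neg': [-12]
After 'dup': [-12, -12]
After 'add': [-24]
After 'push 7': [-24, 7]
After 'neg': [-24, -7]
After 'push 0': [-24, -7, 0]
After 'swap': [-24, 0, -7]
After 'push -7': [-24, 0, -7, -7]

Answer: [-24, 0, -7, -7]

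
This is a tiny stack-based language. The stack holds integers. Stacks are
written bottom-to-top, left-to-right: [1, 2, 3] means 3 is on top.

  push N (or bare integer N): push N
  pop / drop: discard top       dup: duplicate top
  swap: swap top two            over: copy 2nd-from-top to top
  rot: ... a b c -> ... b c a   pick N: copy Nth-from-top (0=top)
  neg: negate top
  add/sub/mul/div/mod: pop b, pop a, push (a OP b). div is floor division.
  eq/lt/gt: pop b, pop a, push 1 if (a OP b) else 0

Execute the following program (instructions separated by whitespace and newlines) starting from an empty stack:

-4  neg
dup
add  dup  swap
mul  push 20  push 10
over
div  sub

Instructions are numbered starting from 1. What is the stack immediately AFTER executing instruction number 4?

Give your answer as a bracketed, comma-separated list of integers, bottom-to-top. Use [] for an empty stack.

Step 1 ('-4'): [-4]
Step 2 ('neg'): [4]
Step 3 ('dup'): [4, 4]
Step 4 ('add'): [8]

Answer: [8]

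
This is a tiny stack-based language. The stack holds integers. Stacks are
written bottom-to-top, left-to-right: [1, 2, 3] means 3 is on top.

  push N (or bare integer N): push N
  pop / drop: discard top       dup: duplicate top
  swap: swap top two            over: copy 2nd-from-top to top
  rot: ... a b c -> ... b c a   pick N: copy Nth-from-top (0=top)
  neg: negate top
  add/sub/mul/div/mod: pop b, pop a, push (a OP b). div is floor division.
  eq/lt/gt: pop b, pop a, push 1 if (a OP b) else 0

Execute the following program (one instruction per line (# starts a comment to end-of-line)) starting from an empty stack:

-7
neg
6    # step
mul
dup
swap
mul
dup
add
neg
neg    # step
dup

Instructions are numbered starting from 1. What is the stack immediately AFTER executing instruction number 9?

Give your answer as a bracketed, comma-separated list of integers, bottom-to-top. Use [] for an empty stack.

Answer: [3528]

Derivation:
Step 1 ('-7'): [-7]
Step 2 ('neg'): [7]
Step 3 ('6'): [7, 6]
Step 4 ('mul'): [42]
Step 5 ('dup'): [42, 42]
Step 6 ('swap'): [42, 42]
Step 7 ('mul'): [1764]
Step 8 ('dup'): [1764, 1764]
Step 9 ('add'): [3528]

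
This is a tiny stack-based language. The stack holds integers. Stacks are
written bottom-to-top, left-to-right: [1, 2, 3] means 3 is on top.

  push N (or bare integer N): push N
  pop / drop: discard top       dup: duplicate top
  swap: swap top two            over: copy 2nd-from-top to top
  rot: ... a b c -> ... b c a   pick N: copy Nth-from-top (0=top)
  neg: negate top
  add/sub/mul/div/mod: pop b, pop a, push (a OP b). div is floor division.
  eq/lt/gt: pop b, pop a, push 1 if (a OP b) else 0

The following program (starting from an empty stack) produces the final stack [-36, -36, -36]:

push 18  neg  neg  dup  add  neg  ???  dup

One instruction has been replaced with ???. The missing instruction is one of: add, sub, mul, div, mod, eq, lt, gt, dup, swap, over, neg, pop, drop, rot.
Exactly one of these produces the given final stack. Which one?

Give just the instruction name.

Answer: dup

Derivation:
Stack before ???: [-36]
Stack after ???:  [-36, -36]
The instruction that transforms [-36] -> [-36, -36] is: dup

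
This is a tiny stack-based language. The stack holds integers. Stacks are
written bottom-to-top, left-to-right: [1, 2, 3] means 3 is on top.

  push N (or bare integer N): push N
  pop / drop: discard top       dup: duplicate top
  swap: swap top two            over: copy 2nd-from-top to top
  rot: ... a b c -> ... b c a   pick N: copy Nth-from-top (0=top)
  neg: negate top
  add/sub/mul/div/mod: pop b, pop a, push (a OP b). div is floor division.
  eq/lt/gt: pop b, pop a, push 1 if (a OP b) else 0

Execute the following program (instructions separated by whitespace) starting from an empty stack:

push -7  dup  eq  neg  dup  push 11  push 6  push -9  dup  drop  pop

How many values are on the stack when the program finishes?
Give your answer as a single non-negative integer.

Answer: 4

Derivation:
After 'push -7': stack = [-7] (depth 1)
After 'dup': stack = [-7, -7] (depth 2)
After 'eq': stack = [1] (depth 1)
After 'neg': stack = [-1] (depth 1)
After 'dup': stack = [-1, -1] (depth 2)
After 'push 11': stack = [-1, -1, 11] (depth 3)
After 'push 6': stack = [-1, -1, 11, 6] (depth 4)
After 'push -9': stack = [-1, -1, 11, 6, -9] (depth 5)
After 'dup': stack = [-1, -1, 11, 6, -9, -9] (depth 6)
After 'drop': stack = [-1, -1, 11, 6, -9] (depth 5)
After 'pop': stack = [-1, -1, 11, 6] (depth 4)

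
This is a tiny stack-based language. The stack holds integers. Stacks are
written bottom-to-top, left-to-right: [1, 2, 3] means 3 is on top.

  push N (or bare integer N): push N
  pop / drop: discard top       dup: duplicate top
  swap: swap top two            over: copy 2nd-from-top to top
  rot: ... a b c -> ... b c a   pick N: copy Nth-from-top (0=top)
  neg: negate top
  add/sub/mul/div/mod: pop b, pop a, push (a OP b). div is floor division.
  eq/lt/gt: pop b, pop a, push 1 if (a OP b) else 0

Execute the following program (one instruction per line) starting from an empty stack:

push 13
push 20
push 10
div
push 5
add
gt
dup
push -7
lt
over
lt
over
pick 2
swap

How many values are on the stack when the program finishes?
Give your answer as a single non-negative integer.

Answer: 4

Derivation:
After 'push 13': stack = [13] (depth 1)
After 'push 20': stack = [13, 20] (depth 2)
After 'push 10': stack = [13, 20, 10] (depth 3)
After 'div': stack = [13, 2] (depth 2)
After 'push 5': stack = [13, 2, 5] (depth 3)
After 'add': stack = [13, 7] (depth 2)
After 'gt': stack = [1] (depth 1)
After 'dup': stack = [1, 1] (depth 2)
After 'push -7': stack = [1, 1, -7] (depth 3)
After 'lt': stack = [1, 0] (depth 2)
After 'over': stack = [1, 0, 1] (depth 3)
After 'lt': stack = [1, 1] (depth 2)
After 'over': stack = [1, 1, 1] (depth 3)
After 'pick 2': stack = [1, 1, 1, 1] (depth 4)
After 'swap': stack = [1, 1, 1, 1] (depth 4)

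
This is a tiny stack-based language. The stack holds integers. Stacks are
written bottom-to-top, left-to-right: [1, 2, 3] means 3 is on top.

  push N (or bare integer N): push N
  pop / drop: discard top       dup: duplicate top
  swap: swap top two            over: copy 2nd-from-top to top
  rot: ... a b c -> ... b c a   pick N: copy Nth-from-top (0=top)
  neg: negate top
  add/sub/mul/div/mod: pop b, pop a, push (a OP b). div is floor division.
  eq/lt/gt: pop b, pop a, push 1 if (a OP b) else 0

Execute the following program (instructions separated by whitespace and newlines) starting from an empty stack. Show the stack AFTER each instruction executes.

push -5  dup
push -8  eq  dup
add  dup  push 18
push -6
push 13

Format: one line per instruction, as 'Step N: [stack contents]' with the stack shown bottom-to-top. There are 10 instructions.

Step 1: [-5]
Step 2: [-5, -5]
Step 3: [-5, -5, -8]
Step 4: [-5, 0]
Step 5: [-5, 0, 0]
Step 6: [-5, 0]
Step 7: [-5, 0, 0]
Step 8: [-5, 0, 0, 18]
Step 9: [-5, 0, 0, 18, -6]
Step 10: [-5, 0, 0, 18, -6, 13]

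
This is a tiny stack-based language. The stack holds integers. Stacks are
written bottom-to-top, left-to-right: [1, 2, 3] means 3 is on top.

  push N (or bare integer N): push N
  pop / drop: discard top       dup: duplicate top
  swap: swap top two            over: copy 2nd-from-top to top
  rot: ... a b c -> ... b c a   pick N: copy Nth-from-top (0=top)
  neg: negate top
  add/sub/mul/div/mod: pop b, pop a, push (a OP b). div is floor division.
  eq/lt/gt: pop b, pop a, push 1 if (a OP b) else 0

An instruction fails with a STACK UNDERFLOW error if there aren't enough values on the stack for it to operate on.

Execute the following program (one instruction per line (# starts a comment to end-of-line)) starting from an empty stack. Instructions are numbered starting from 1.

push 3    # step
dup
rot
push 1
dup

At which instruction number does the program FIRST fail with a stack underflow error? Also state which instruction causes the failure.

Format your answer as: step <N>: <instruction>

Step 1 ('push 3'): stack = [3], depth = 1
Step 2 ('dup'): stack = [3, 3], depth = 2
Step 3 ('rot'): needs 3 value(s) but depth is 2 — STACK UNDERFLOW

Answer: step 3: rot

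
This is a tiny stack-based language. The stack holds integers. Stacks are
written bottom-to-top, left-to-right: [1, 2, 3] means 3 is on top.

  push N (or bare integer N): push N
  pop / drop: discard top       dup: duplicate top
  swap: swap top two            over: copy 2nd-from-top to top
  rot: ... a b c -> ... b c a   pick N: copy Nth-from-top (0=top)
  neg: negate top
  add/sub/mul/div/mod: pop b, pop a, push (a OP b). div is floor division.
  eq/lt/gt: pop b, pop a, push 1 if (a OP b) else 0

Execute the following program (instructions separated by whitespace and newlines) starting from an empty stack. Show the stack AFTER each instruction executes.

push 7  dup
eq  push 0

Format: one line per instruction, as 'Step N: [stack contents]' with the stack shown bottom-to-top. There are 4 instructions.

Step 1: [7]
Step 2: [7, 7]
Step 3: [1]
Step 4: [1, 0]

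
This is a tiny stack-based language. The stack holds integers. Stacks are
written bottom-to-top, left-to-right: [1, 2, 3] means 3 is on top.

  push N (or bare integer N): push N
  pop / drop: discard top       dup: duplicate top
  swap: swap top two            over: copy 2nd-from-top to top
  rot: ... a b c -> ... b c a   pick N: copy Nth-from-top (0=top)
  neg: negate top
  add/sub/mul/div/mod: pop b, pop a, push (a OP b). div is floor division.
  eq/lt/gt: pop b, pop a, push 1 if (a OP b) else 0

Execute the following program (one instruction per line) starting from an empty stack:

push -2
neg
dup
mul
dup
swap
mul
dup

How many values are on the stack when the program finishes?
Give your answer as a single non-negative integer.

After 'push -2': stack = [-2] (depth 1)
After 'neg': stack = [2] (depth 1)
After 'dup': stack = [2, 2] (depth 2)
After 'mul': stack = [4] (depth 1)
After 'dup': stack = [4, 4] (depth 2)
After 'swap': stack = [4, 4] (depth 2)
After 'mul': stack = [16] (depth 1)
After 'dup': stack = [16, 16] (depth 2)

Answer: 2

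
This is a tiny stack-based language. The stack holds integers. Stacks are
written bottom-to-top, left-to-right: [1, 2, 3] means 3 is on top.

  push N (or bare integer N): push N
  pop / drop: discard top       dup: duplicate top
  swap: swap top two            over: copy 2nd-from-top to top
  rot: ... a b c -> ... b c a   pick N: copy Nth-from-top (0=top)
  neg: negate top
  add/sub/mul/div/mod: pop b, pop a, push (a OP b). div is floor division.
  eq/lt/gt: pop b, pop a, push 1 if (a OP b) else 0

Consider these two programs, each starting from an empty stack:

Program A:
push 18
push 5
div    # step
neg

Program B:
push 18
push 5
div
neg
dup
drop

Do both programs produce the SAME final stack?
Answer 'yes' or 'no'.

Answer: yes

Derivation:
Program A trace:
  After 'push 18': [18]
  After 'push 5': [18, 5]
  After 'div': [3]
  After 'neg': [-3]
Program A final stack: [-3]

Program B trace:
  After 'push 18': [18]
  After 'push 5': [18, 5]
  After 'div': [3]
  After 'neg': [-3]
  After 'dup': [-3, -3]
  After 'drop': [-3]
Program B final stack: [-3]
Same: yes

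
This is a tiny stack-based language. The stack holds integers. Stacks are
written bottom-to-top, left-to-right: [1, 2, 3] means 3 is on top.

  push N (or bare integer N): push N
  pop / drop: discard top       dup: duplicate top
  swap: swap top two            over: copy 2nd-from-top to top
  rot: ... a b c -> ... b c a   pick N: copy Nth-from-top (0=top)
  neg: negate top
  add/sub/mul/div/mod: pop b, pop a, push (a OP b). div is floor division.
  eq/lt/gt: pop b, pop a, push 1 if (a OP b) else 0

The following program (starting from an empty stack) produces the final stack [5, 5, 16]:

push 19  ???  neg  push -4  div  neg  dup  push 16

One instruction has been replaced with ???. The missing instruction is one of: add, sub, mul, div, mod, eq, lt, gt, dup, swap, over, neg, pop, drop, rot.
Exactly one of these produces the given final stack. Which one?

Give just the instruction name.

Stack before ???: [19]
Stack after ???:  [-19]
The instruction that transforms [19] -> [-19] is: neg

Answer: neg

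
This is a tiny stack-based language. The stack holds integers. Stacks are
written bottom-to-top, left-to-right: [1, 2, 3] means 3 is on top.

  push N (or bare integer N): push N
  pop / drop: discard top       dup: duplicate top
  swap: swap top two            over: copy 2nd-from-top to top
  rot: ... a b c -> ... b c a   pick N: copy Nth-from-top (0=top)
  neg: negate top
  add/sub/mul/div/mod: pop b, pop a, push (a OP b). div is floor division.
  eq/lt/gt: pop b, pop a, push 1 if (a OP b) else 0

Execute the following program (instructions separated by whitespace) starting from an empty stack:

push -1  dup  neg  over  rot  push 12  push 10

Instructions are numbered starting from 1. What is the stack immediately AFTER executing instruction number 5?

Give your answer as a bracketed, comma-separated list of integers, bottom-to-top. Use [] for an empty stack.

Step 1 ('push -1'): [-1]
Step 2 ('dup'): [-1, -1]
Step 3 ('neg'): [-1, 1]
Step 4 ('over'): [-1, 1, -1]
Step 5 ('rot'): [1, -1, -1]

Answer: [1, -1, -1]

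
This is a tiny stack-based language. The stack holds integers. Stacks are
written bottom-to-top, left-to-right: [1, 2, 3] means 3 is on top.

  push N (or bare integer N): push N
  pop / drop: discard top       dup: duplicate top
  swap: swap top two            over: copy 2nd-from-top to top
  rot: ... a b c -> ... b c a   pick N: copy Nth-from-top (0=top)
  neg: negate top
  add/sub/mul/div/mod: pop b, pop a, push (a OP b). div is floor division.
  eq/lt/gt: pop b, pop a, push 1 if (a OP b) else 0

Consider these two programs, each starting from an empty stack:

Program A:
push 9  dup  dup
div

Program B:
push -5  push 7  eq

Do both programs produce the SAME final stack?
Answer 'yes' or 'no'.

Answer: no

Derivation:
Program A trace:
  After 'push 9': [9]
  After 'dup': [9, 9]
  After 'dup': [9, 9, 9]
  After 'div': [9, 1]
Program A final stack: [9, 1]

Program B trace:
  After 'push -5': [-5]
  After 'push 7': [-5, 7]
  After 'eq': [0]
Program B final stack: [0]
Same: no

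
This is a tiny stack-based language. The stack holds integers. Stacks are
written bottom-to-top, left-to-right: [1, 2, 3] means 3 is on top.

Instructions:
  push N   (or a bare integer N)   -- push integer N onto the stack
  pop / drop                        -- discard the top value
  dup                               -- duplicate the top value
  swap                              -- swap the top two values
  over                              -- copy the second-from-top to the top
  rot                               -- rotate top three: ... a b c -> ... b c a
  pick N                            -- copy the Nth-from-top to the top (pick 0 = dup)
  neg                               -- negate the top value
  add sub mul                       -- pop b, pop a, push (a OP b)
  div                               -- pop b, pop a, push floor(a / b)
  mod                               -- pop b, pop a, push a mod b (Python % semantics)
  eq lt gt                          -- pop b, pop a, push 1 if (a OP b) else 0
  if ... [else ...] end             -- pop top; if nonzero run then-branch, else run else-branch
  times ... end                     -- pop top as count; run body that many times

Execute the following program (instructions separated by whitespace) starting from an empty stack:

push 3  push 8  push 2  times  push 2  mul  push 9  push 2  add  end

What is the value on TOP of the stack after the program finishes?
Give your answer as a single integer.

After 'push 3': [3]
After 'push 8': [3, 8]
After 'push 2': [3, 8, 2]
After 'times': [3, 8]
After 'push 2': [3, 8, 2]
After 'mul': [3, 16]
After 'push 9': [3, 16, 9]
After 'push 2': [3, 16, 9, 2]
After 'add': [3, 16, 11]
After 'push 2': [3, 16, 11, 2]
After 'mul': [3, 16, 22]
After 'push 9': [3, 16, 22, 9]
After 'push 2': [3, 16, 22, 9, 2]
After 'add': [3, 16, 22, 11]

Answer: 11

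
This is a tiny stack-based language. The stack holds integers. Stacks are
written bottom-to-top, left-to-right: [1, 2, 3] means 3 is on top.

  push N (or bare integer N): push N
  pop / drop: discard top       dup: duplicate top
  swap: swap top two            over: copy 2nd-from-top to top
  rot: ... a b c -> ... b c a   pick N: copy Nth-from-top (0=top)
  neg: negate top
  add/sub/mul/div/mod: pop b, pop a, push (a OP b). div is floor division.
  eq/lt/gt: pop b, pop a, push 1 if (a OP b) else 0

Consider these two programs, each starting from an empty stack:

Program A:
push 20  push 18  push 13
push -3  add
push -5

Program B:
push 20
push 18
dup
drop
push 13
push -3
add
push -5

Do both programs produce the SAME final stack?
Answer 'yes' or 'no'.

Program A trace:
  After 'push 20': [20]
  After 'push 18': [20, 18]
  After 'push 13': [20, 18, 13]
  After 'push -3': [20, 18, 13, -3]
  After 'add': [20, 18, 10]
  After 'push -5': [20, 18, 10, -5]
Program A final stack: [20, 18, 10, -5]

Program B trace:
  After 'push 20': [20]
  After 'push 18': [20, 18]
  After 'dup': [20, 18, 18]
  After 'drop': [20, 18]
  After 'push 13': [20, 18, 13]
  After 'push -3': [20, 18, 13, -3]
  After 'add': [20, 18, 10]
  After 'push -5': [20, 18, 10, -5]
Program B final stack: [20, 18, 10, -5]
Same: yes

Answer: yes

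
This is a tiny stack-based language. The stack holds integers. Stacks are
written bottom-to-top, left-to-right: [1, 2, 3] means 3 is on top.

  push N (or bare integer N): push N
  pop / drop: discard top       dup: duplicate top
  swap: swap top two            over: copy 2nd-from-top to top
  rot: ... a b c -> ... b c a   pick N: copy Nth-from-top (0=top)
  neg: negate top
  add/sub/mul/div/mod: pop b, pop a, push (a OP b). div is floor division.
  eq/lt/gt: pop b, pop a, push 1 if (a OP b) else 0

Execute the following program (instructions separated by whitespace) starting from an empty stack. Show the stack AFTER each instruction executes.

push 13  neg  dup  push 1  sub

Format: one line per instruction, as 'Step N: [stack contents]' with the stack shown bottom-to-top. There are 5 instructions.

Step 1: [13]
Step 2: [-13]
Step 3: [-13, -13]
Step 4: [-13, -13, 1]
Step 5: [-13, -14]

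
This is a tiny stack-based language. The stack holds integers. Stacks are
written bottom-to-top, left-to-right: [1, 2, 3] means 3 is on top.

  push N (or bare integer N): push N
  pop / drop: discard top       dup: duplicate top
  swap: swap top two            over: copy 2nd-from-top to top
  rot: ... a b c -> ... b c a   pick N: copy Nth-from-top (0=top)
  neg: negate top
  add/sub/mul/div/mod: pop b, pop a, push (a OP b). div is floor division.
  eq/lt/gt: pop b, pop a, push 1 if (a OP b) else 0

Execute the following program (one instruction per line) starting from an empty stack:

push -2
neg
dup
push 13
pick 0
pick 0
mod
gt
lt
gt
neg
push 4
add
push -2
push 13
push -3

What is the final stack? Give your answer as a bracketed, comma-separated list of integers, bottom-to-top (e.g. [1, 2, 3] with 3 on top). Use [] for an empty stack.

Answer: [3, -2, 13, -3]

Derivation:
After 'push -2': [-2]
After 'neg': [2]
After 'dup': [2, 2]
After 'push 13': [2, 2, 13]
After 'pick 0': [2, 2, 13, 13]
After 'pick 0': [2, 2, 13, 13, 13]
After 'mod': [2, 2, 13, 0]
After 'gt': [2, 2, 1]
After 'lt': [2, 0]
After 'gt': [1]
After 'neg': [-1]
After 'push 4': [-1, 4]
After 'add': [3]
After 'push -2': [3, -2]
After 'push 13': [3, -2, 13]
After 'push -3': [3, -2, 13, -3]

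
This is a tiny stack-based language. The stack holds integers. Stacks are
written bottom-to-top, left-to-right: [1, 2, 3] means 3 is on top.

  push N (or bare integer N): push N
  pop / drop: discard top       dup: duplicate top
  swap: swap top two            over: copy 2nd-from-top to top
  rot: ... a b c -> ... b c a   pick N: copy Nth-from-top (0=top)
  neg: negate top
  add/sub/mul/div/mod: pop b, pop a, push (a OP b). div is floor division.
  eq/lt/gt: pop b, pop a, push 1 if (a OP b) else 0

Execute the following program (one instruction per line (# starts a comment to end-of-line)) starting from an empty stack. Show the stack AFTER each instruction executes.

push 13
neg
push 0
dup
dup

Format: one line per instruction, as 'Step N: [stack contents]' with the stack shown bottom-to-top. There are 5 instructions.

Step 1: [13]
Step 2: [-13]
Step 3: [-13, 0]
Step 4: [-13, 0, 0]
Step 5: [-13, 0, 0, 0]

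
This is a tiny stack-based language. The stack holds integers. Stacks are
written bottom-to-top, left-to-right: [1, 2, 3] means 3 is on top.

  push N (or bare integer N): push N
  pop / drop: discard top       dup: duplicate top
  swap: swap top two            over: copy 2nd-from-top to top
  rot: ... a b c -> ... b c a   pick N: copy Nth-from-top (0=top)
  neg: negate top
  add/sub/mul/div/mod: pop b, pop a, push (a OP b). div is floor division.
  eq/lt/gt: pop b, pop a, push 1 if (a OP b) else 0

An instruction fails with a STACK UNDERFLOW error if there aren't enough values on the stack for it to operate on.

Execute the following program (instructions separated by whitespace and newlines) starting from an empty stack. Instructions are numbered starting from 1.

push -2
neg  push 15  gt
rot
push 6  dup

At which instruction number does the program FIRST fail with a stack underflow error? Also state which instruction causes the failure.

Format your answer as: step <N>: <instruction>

Answer: step 5: rot

Derivation:
Step 1 ('push -2'): stack = [-2], depth = 1
Step 2 ('neg'): stack = [2], depth = 1
Step 3 ('push 15'): stack = [2, 15], depth = 2
Step 4 ('gt'): stack = [0], depth = 1
Step 5 ('rot'): needs 3 value(s) but depth is 1 — STACK UNDERFLOW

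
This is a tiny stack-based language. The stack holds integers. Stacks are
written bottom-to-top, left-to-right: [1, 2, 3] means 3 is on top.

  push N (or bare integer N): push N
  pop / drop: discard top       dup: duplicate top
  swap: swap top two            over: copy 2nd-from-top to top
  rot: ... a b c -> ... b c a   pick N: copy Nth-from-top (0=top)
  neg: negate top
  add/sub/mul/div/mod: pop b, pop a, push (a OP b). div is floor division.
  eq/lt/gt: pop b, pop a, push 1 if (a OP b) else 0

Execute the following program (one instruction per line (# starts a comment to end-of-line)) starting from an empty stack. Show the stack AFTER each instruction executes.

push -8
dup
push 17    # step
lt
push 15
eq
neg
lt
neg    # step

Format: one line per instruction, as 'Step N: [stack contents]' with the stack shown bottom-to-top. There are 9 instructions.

Step 1: [-8]
Step 2: [-8, -8]
Step 3: [-8, -8, 17]
Step 4: [-8, 1]
Step 5: [-8, 1, 15]
Step 6: [-8, 0]
Step 7: [-8, 0]
Step 8: [1]
Step 9: [-1]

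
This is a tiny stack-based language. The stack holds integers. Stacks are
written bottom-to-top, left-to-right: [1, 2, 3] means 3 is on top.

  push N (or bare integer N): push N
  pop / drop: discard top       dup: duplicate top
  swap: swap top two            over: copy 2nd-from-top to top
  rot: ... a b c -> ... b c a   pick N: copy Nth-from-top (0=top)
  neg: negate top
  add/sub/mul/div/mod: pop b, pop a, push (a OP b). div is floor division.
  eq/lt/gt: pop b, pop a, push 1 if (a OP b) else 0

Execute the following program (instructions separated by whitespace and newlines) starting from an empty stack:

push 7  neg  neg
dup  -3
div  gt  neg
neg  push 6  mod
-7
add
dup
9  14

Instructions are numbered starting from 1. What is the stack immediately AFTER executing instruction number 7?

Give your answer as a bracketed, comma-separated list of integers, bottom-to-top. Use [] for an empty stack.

Answer: [1]

Derivation:
Step 1 ('push 7'): [7]
Step 2 ('neg'): [-7]
Step 3 ('neg'): [7]
Step 4 ('dup'): [7, 7]
Step 5 ('-3'): [7, 7, -3]
Step 6 ('div'): [7, -3]
Step 7 ('gt'): [1]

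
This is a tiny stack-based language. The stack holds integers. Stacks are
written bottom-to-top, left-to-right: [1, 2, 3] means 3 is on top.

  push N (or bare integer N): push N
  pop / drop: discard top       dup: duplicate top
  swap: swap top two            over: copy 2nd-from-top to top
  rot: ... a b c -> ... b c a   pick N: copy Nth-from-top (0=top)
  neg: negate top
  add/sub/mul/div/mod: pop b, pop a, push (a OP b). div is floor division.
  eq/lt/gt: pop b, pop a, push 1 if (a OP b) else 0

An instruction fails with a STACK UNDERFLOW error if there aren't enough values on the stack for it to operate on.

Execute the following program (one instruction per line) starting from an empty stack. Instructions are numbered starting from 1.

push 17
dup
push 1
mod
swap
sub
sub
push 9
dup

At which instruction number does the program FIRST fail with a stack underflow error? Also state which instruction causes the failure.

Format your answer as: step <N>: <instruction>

Answer: step 7: sub

Derivation:
Step 1 ('push 17'): stack = [17], depth = 1
Step 2 ('dup'): stack = [17, 17], depth = 2
Step 3 ('push 1'): stack = [17, 17, 1], depth = 3
Step 4 ('mod'): stack = [17, 0], depth = 2
Step 5 ('swap'): stack = [0, 17], depth = 2
Step 6 ('sub'): stack = [-17], depth = 1
Step 7 ('sub'): needs 2 value(s) but depth is 1 — STACK UNDERFLOW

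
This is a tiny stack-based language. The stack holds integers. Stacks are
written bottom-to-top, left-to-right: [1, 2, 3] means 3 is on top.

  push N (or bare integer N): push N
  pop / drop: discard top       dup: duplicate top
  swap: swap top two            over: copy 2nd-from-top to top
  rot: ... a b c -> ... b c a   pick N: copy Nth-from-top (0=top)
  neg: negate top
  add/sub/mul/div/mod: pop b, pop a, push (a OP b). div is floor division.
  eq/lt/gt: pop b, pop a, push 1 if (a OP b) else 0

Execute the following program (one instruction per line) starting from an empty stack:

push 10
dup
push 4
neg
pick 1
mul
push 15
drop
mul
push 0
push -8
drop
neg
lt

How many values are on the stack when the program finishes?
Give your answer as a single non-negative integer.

After 'push 10': stack = [10] (depth 1)
After 'dup': stack = [10, 10] (depth 2)
After 'push 4': stack = [10, 10, 4] (depth 3)
After 'neg': stack = [10, 10, -4] (depth 3)
After 'pick 1': stack = [10, 10, -4, 10] (depth 4)
After 'mul': stack = [10, 10, -40] (depth 3)
After 'push 15': stack = [10, 10, -40, 15] (depth 4)
After 'drop': stack = [10, 10, -40] (depth 3)
After 'mul': stack = [10, -400] (depth 2)
After 'push 0': stack = [10, -400, 0] (depth 3)
After 'push -8': stack = [10, -400, 0, -8] (depth 4)
After 'drop': stack = [10, -400, 0] (depth 3)
After 'neg': stack = [10, -400, 0] (depth 3)
After 'lt': stack = [10, 1] (depth 2)

Answer: 2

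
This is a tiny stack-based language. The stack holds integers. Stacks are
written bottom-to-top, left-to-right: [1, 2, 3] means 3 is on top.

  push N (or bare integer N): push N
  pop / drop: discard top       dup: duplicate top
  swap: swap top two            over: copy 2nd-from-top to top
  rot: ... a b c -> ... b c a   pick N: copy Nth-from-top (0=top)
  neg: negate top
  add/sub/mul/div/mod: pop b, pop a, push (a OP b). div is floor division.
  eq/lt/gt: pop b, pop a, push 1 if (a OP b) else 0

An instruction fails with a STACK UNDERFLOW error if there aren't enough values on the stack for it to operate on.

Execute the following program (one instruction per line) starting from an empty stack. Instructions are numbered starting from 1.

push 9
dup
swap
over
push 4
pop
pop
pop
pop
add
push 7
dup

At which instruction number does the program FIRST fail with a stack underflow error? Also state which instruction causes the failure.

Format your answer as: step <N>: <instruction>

Step 1 ('push 9'): stack = [9], depth = 1
Step 2 ('dup'): stack = [9, 9], depth = 2
Step 3 ('swap'): stack = [9, 9], depth = 2
Step 4 ('over'): stack = [9, 9, 9], depth = 3
Step 5 ('push 4'): stack = [9, 9, 9, 4], depth = 4
Step 6 ('pop'): stack = [9, 9, 9], depth = 3
Step 7 ('pop'): stack = [9, 9], depth = 2
Step 8 ('pop'): stack = [9], depth = 1
Step 9 ('pop'): stack = [], depth = 0
Step 10 ('add'): needs 2 value(s) but depth is 0 — STACK UNDERFLOW

Answer: step 10: add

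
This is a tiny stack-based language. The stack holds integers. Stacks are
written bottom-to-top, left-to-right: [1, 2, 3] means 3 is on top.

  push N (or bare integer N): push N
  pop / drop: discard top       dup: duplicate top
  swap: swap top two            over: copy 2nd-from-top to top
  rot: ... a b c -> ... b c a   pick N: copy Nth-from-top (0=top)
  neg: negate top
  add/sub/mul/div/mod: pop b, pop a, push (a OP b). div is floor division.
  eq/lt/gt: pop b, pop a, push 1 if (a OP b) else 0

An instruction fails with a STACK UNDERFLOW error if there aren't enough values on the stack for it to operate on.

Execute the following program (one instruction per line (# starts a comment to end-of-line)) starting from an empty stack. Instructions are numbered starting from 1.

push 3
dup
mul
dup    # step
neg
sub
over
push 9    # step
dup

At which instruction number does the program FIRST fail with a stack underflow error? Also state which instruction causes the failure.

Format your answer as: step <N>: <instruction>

Answer: step 7: over

Derivation:
Step 1 ('push 3'): stack = [3], depth = 1
Step 2 ('dup'): stack = [3, 3], depth = 2
Step 3 ('mul'): stack = [9], depth = 1
Step 4 ('dup'): stack = [9, 9], depth = 2
Step 5 ('neg'): stack = [9, -9], depth = 2
Step 6 ('sub'): stack = [18], depth = 1
Step 7 ('over'): needs 2 value(s) but depth is 1 — STACK UNDERFLOW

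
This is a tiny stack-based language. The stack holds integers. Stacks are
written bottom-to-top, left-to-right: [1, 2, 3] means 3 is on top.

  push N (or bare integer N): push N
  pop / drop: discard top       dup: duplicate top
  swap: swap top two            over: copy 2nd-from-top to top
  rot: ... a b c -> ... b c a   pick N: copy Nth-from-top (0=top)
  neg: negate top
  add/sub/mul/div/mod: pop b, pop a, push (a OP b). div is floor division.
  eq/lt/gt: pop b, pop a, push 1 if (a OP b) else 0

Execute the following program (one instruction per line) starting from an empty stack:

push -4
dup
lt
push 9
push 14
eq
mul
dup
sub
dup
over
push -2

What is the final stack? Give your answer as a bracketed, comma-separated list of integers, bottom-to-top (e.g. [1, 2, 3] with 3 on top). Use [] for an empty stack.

Answer: [0, 0, 0, -2]

Derivation:
After 'push -4': [-4]
After 'dup': [-4, -4]
After 'lt': [0]
After 'push 9': [0, 9]
After 'push 14': [0, 9, 14]
After 'eq': [0, 0]
After 'mul': [0]
After 'dup': [0, 0]
After 'sub': [0]
After 'dup': [0, 0]
After 'over': [0, 0, 0]
After 'push -2': [0, 0, 0, -2]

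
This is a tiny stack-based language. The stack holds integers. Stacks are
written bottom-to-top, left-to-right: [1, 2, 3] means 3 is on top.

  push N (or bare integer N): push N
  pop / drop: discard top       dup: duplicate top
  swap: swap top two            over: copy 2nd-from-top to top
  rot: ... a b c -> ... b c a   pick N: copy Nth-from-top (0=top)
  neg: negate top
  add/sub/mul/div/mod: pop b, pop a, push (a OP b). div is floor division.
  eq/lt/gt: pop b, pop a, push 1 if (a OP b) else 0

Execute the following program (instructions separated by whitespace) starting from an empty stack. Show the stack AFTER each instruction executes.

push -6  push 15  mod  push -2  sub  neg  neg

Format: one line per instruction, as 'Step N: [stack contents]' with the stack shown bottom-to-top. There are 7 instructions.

Step 1: [-6]
Step 2: [-6, 15]
Step 3: [9]
Step 4: [9, -2]
Step 5: [11]
Step 6: [-11]
Step 7: [11]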